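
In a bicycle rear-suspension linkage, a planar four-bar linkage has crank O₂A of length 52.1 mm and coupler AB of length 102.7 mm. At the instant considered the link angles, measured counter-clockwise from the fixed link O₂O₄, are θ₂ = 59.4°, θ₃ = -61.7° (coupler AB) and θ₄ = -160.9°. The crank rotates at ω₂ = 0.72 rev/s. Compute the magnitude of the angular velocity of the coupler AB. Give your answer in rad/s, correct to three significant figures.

1.50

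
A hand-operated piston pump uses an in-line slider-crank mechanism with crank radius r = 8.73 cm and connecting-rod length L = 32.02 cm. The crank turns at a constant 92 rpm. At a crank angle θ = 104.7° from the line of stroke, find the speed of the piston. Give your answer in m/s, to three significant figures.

0.755

ω = 2π·92/60 = 9.634 rad/s
For an in-line slider-crank, x = r cosθ + √(L² − r² sin²θ), so v = −rω sinθ·[1 + r cosθ/√(L² − r² sin²θ)].
With r = 0.0873 m, L = 0.3202 m, θ = 104.7°: √(L² − r² sin²θ) = 0.30886 m.
v = −0.0873·9.634·0.96727·[1 + 0.0873·-0.25376/0.30886] = -0.75519 m/s.
|v| = 0.75519 m/s.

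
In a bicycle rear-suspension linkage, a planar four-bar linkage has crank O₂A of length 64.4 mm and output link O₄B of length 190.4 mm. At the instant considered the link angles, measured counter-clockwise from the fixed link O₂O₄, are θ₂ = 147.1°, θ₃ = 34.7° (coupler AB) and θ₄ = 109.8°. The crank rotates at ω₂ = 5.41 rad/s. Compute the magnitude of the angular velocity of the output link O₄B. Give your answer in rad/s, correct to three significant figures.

1.75

ω₂ = 5.41 rad/s
Differentiating the loop-closure r₂e^{iθ₂}+r₃e^{iθ₃}=r₁+r₄e^{iθ₄} gives r₂ω₂e^{iθ₂}+r₃ω₃e^{iθ₃}=r₄ω₄e^{iθ₄}.
Eliminating the other unknown: ω₄ = r₂ω₂ sin(θ₂−θ₃) / [r₄ sin(θ₄−θ₃)].
Numerator sine = +0.92455; denominator sine = +0.96638.
Result = 0.0644·5.41·(+0.92455) / (0.1904·(+0.96638)) = +1.7506 rad/s; magnitude 1.7506 rad/s.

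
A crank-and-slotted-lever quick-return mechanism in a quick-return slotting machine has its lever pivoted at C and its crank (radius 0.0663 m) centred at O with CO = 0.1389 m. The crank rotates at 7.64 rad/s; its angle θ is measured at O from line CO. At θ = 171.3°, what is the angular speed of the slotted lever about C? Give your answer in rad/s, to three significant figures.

ω = 7.64 rad/s
Crank pin A relative to C: A = (d + r cosθ, r sinθ); lever angle φ = atan2(r sinθ, d + r cosθ).
Differentiating tanφ: φ̇ = rω(d cosθ + r)/(d² + r² + 2dr cosθ).
d² + r² + 2dr cosθ = |CA|² = 0.00548268 m²;  d cosθ + r = -0.071002 m.
|ω_lever| = |0.0663·7.64·-0.071002| / 0.00548268 = 6.5597 rad/s.

6.56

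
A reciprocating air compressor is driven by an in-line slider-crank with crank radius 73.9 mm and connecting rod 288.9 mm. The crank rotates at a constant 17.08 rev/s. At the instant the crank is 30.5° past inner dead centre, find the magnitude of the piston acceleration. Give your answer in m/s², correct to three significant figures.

843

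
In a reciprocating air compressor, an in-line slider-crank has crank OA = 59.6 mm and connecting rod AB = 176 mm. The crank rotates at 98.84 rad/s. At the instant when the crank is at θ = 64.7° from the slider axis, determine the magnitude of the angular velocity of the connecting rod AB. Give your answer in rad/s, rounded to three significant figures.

ω = 98.84 rad/s
The rod makes angle φ with the slider axis where L sinφ = r sinθ; differentiating, L cosφ·φ̇ = r ω cosθ.
L cosφ = √(L² − r² sin²θ) = 0.16755 m.
|ω_rod| = r ω |cosθ| / √(L² − r² sin²θ) = 0.0596·98.84·0.42736/0.16755 = 15.026 rad/s.

15.0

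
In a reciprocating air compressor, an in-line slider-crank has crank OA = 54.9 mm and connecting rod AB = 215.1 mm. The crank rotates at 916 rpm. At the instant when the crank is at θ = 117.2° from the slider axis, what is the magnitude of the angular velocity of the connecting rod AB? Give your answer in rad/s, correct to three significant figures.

ω = 95.92 rad/s (converted from 916 rpm).
The rod makes angle φ with the slider axis where L sinφ = r sinθ; differentiating, L cosφ·φ̇ = r ω cosθ.
L cosφ = √(L² − r² sin²θ) = 0.20948 m.
|ω_rod| = r ω |cosθ| / √(L² − r² sin²θ) = 0.0549·95.92·0.45710/0.20948 = 11.491 rad/s.

11.5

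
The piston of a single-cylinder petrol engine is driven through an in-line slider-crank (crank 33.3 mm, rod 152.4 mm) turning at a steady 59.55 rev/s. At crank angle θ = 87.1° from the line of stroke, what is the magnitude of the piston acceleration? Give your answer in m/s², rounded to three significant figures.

802

ω = 2π·59.5 = 374.2 rad/s
x(θ) = r cosθ + √(L² − r² sin²θ); with ω constant, a = ω²·d²x/dθ².
d²x/dθ² = −r cosθ − r²(cos2θ)/√u − r⁴ sin²2θ/(4u^{3/2}),  u = L² − r² sin²θ = 0.0221197 m².
Substituting r = 0.0333 m, L = 0.1524 m, θ = 87.1°: d²x/dθ² = +0.005732 m.
a = ω²·d²x/dθ² = (374.2)²·(+0.005732) = +802.47 m/s²;  |a| = 802.47 m/s².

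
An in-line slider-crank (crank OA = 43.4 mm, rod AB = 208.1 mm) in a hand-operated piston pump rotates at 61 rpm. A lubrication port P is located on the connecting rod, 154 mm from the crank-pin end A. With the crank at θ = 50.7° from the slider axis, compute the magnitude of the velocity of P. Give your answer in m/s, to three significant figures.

ω = 6.388 rad/s.  Crank-pin speed |V_A| = rω = 0.27724 m/s, perpendicular to OA.
Rod angle: sinφ = −(r/L) sinθ ⇒ φ = -9.287°; ω_rod = −rω cosθ/√(L²−r²sin²θ) = -0.85501 rad/s.
V_P = V_A + ω_rod × AP, with AP = 0.154 m along the rod.
Components: V_Px = −rω sinθ − a·ω_rod·sinφ = -0.23579 m/s;  V_Py = rω cosθ + a·ω_rod·cosφ = +0.04565 m/s.
|V_P| = √(V_Px² + V_Py²) = 0.24016 m/s.

0.240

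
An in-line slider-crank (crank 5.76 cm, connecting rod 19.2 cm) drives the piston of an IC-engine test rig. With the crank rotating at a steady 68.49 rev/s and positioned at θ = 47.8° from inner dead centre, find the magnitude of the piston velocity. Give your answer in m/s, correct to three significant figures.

22.2

ω = 2π·68.5 = 430.3 rad/s
For an in-line slider-crank, x = r cosθ + √(L² − r² sin²θ), so v = −rω sinθ·[1 + r cosθ/√(L² − r² sin²θ)].
With r = 0.0576 m, L = 0.192 m, θ = 47.8°: √(L² − r² sin²θ) = 0.1872 m.
v = −0.0576·430.3·0.74080·[1 + 0.0576·0.67172/0.1872] = -22.158 m/s.
|v| = 22.158 m/s.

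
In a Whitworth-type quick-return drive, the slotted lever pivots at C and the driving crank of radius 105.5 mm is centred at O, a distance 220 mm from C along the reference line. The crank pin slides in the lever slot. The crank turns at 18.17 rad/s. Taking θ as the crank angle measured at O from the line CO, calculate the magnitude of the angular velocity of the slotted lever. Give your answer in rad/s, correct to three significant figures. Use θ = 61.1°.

4.95

ω = 18.17 rad/s
Crank pin A relative to C: A = (d + r cosθ, r sinθ); lever angle φ = atan2(r sinθ, d + r cosθ).
Differentiating tanφ: φ̇ = rω(d cosθ + r)/(d² + r² + 2dr cosθ).
d² + r² + 2dr cosθ = |CA|² = 0.0819642 m²;  d cosθ + r = +0.21182 m.
|ω_lever| = |0.1055·18.17·+0.21182| / 0.0819642 = 4.954 rad/s.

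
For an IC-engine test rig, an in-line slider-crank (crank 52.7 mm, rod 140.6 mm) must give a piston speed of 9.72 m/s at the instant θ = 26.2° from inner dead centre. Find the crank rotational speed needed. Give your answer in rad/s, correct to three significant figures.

For an in-line slider-crank, |v_piston| = rω|sinθ|·[1 + r cosθ/√(L² − r² sin²θ)].
With r = 0.0527 m, L = 0.1406 m, θ = 26.2°: the bracketed kinematic factor |dx/dθ| = 0.031202 m.
ω = v/|dx/dθ| = 9.72/0.031202 = 311.52 rad/s.

312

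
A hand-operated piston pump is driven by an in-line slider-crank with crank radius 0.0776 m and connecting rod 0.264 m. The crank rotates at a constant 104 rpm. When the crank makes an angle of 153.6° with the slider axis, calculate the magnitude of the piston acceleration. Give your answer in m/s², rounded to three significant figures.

ω = 2π·104/60 = 10.89 rad/s
x(θ) = r cosθ + √(L² − r² sin²θ); with ω constant, a = ω²·d²x/dθ².
d²x/dθ² = −r cosθ − r²(cos2θ)/√u − r⁴ sin²2θ/(4u^{3/2}),  u = L² − r² sin²θ = 0.0685055 m².
Substituting r = 0.0776 m, L = 0.264 m, θ = 153.6°: d²x/dθ² = +0.055276 m.
a = ω²·d²x/dθ² = (10.89)²·(+0.055276) = +6.5564 m/s²;  |a| = 6.5564 m/s².

6.56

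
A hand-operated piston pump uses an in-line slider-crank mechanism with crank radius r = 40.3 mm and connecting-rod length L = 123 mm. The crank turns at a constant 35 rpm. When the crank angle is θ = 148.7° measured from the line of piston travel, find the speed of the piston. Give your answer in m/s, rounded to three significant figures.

0.0549

ω = 2π·35/60 = 3.665 rad/s
For an in-line slider-crank, x = r cosθ + √(L² − r² sin²θ), so v = −rω sinθ·[1 + r cosθ/√(L² − r² sin²θ)].
With r = 0.0403 m, L = 0.123 m, θ = 148.7°: √(L² − r² sin²θ) = 0.12121 m.
v = −0.0403·3.665·0.51952·[1 + 0.0403·-0.85446/0.12121] = -0.054936 m/s.
|v| = 0.054936 m/s.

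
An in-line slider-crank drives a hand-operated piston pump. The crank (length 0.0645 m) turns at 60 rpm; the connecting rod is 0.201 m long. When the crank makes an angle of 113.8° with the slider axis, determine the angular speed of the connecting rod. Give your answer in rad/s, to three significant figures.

ω = 6.283 rad/s (converted from 60 rpm).
The rod makes angle φ with the slider axis where L sinφ = r sinθ; differentiating, L cosφ·φ̇ = r ω cosθ.
L cosφ = √(L² − r² sin²θ) = 0.19214 m.
|ω_rod| = r ω |cosθ| / √(L² − r² sin²θ) = 0.0645·6.283·0.40355/0.19214 = 0.85116 rad/s.

0.851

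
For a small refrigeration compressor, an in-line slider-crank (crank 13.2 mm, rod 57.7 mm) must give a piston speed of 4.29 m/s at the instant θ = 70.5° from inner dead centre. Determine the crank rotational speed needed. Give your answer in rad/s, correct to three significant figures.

320

For an in-line slider-crank, |v_piston| = rω|sinθ|·[1 + r cosθ/√(L² − r² sin²θ)].
With r = 0.0132 m, L = 0.0577 m, θ = 70.5°: the bracketed kinematic factor |dx/dθ| = 0.013416 m.
ω = v/|dx/dθ| = 4.29/0.013416 = 319.77 rad/s.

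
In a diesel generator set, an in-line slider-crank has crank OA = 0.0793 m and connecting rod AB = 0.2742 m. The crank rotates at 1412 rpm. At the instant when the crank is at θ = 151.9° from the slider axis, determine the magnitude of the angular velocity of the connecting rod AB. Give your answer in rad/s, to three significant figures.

38.1

ω = 147.9 rad/s (converted from 1412 rpm).
The rod makes angle φ with the slider axis where L sinφ = r sinθ; differentiating, L cosφ·φ̇ = r ω cosθ.
L cosφ = √(L² − r² sin²θ) = 0.27164 m.
|ω_rod| = r ω |cosθ| / √(L² − r² sin²θ) = 0.0793·147.9·0.88213/0.27164 = 38.077 rad/s.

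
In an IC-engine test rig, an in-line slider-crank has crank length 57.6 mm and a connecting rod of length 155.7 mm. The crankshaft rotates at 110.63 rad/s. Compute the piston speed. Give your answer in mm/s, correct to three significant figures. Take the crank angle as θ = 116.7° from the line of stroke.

ω = 110.6 rad/s
For an in-line slider-crank, x = r cosθ + √(L² − r² sin²θ), so v = −rω sinθ·[1 + r cosθ/√(L² − r² sin²θ)].
With r = 0.0576 m, L = 0.1557 m, θ = 116.7°: √(L² − r² sin²θ) = 0.14695 m.
v = −0.0576·110.6·0.89337·[1 + 0.0576·-0.44932/0.14695] = -4.6902 m/s.
|v| = 4.6902 m/s = 4690.2 mm/s.

4690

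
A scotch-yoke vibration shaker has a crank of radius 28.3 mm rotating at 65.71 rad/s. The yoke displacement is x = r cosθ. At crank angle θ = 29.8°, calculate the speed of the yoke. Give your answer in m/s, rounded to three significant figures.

0.924

ω = 65.71 rad/s
x = r cosθ ⇒ ẋ = −rω sinθ.
|v| = rω|sinθ| = 0.0283·65.71·|sin 29.8°| = 0.92417 m/s.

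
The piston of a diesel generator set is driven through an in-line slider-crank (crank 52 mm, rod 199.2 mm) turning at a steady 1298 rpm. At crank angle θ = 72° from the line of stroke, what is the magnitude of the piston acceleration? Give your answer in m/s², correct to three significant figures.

89.1

ω = 2π·1298/60 = 135.9 rad/s
x(θ) = r cosθ + √(L² − r² sin²θ); with ω constant, a = ω²·d²x/dθ².
d²x/dθ² = −r cosθ − r²(cos2θ)/√u − r⁴ sin²2θ/(4u^{3/2}),  u = L² − r² sin²θ = 0.0372348 m².
Substituting r = 0.052 m, L = 0.1992 m, θ = 72°: d²x/dθ² = -0.00482 m.
a = ω²·d²x/dθ² = (135.9)²·(-0.00482) = -89.054 m/s²;  |a| = 89.054 m/s².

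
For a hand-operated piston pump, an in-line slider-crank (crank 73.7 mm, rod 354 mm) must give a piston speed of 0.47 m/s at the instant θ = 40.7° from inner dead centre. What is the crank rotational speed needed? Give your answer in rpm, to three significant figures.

For an in-line slider-crank, |v_piston| = rω|sinθ|·[1 + r cosθ/√(L² − r² sin²θ)].
With r = 0.0737 m, L = 0.354 m, θ = 40.7°: the bracketed kinematic factor |dx/dθ| = 0.055716 m.
ω = v/|dx/dθ| = 0.47/0.055716 = 8.4356 rad/s.
N = 60ω/(2π) = 80.554 rpm.

80.6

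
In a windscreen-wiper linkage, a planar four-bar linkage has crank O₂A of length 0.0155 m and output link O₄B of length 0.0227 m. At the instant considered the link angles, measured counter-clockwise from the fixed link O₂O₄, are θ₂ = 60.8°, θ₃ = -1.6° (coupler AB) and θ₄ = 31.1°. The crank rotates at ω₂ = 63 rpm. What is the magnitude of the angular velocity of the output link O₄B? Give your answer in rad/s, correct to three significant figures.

7.39

ω₂ = 6.597 rad/s (from 63 rpm).
Differentiating the loop-closure r₂e^{iθ₂}+r₃e^{iθ₃}=r₁+r₄e^{iθ₄} gives r₂ω₂e^{iθ₂}+r₃ω₃e^{iθ₃}=r₄ω₄e^{iθ₄}.
Eliminating the other unknown: ω₄ = r₂ω₂ sin(θ₂−θ₃) / [r₄ sin(θ₄−θ₃)].
Numerator sine = +0.88620; denominator sine = +0.54024.
Result = 0.0155·6.597·(+0.88620) / (0.0227·(+0.54024)) = +7.3896 rad/s; magnitude 7.3896 rad/s.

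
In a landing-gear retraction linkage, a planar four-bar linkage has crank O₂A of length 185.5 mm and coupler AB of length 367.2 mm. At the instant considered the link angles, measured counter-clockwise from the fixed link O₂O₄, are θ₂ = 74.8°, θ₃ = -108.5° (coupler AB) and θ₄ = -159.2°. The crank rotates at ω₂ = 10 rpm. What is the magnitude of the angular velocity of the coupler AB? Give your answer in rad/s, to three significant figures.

ω₂ = 1.047 rad/s (from 10 rpm).
Differentiating the loop-closure r₂e^{iθ₂}+r₃e^{iθ₃}=r₁+r₄e^{iθ₄} gives r₂ω₂e^{iθ₂}+r₃ω₃e^{iθ₃}=r₄ω₄e^{iθ₄}.
Eliminating the other unknown: ω₃ = r₂ω₂ sin(θ₄−θ₂) / [r₃ sin(θ₃−θ₄)].
Numerator sine = +0.80902; denominator sine = +0.77384.
Result = 0.1855·1.047·(+0.80902) / (0.3672·(+0.77384)) = +0.55307 rad/s; magnitude 0.55307 rad/s.

0.553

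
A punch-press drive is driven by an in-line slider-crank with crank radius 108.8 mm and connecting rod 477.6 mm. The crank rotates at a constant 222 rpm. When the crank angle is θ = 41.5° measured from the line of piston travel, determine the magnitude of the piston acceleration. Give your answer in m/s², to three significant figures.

45.9

ω = 2π·222/60 = 23.25 rad/s
x(θ) = r cosθ + √(L² − r² sin²θ); with ω constant, a = ω²·d²x/dθ².
d²x/dθ² = −r cosθ − r²(cos2θ)/√u − r⁴ sin²2θ/(4u^{3/2}),  u = L² − r² sin²θ = 0.222904 m².
Substituting r = 0.1088 m, L = 0.4776 m, θ = 41.5°: d²x/dθ² = -0.08487 m.
a = ω²·d²x/dθ² = (23.25)²·(-0.08487) = -45.869 m/s²;  |a| = 45.869 m/s².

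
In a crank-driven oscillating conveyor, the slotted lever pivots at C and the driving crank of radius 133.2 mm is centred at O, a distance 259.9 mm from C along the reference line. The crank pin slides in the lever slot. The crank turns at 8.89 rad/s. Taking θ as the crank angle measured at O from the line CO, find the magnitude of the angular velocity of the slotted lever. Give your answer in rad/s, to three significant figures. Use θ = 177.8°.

9.30

ω = 8.89 rad/s
Crank pin A relative to C: A = (d + r cosθ, r sinθ); lever angle φ = atan2(r sinθ, d + r cosθ).
Differentiating tanφ: φ̇ = rω(d cosθ + r)/(d² + r² + 2dr cosθ).
d² + r² + 2dr cosθ = |CA|² = 0.0161039 m²;  d cosθ + r = -0.12651 m.
|ω_lever| = |0.1332·8.89·-0.12651| / 0.0161039 = 9.3024 rad/s.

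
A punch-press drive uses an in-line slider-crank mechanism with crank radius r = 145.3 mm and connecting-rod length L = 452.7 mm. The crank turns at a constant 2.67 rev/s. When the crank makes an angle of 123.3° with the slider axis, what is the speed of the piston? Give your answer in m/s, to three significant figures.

ω = 2π·2.67 = 16.78 rad/s
For an in-line slider-crank, x = r cosθ + √(L² − r² sin²θ), so v = −rω sinθ·[1 + r cosθ/√(L² − r² sin²θ)].
With r = 0.1453 m, L = 0.4527 m, θ = 123.3°: √(L² − r² sin²θ) = 0.43611 m.
v = −0.1453·16.78·0.83581·[1 + 0.1453·-0.54902/0.43611] = -1.6647 m/s.
|v| = 1.6647 m/s.

1.66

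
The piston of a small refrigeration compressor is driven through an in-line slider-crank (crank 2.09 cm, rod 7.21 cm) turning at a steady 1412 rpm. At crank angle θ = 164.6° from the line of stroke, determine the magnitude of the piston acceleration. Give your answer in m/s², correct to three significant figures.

326

ω = 2π·1412/60 = 147.9 rad/s
x(θ) = r cosθ + √(L² − r² sin²θ); with ω constant, a = ω²·d²x/dθ².
d²x/dθ² = −r cosθ − r²(cos2θ)/√u − r⁴ sin²2θ/(4u^{3/2}),  u = L² − r² sin²θ = 0.00516761 m².
Substituting r = 0.0209 m, L = 0.0721 m, θ = 164.6°: d²x/dθ² = +0.014897 m.
a = ω²·d²x/dθ² = (147.9)²·(+0.014897) = +325.7 m/s²;  |a| = 325.7 m/s².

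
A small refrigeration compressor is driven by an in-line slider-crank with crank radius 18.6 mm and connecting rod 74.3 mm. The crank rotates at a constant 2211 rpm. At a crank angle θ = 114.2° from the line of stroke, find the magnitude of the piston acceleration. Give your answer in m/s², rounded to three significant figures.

ω = 2π·2211/60 = 231.5 rad/s
x(θ) = r cosθ + √(L² − r² sin²θ); with ω constant, a = ω²·d²x/dθ².
d²x/dθ² = −r cosθ − r²(cos2θ)/√u − r⁴ sin²2θ/(4u^{3/2}),  u = L² − r² sin²θ = 0.00523266 m².
Substituting r = 0.0186 m, L = 0.0743 m, θ = 114.2°: d²x/dθ² = +0.010756 m.
a = ω²·d²x/dθ² = (231.5)²·(+0.010756) = +576.6 m/s²;  |a| = 576.6 m/s².

577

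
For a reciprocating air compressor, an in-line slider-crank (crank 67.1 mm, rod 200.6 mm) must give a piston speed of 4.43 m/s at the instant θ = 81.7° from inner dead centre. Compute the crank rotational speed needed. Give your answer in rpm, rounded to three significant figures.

For an in-line slider-crank, |v_piston| = rω|sinθ|·[1 + r cosθ/√(L² − r² sin²θ)].
With r = 0.0671 m, L = 0.2006 m, θ = 81.7°: the bracketed kinematic factor |dx/dθ| = 0.069795 m.
ω = v/|dx/dθ| = 4.43/0.069795 = 63.472 rad/s.
N = 60ω/(2π) = 606.11 rpm.

606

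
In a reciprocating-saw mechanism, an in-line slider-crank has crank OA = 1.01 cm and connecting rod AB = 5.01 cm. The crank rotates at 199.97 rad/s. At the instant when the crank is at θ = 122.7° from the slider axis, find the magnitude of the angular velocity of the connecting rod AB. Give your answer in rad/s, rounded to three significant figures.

22.1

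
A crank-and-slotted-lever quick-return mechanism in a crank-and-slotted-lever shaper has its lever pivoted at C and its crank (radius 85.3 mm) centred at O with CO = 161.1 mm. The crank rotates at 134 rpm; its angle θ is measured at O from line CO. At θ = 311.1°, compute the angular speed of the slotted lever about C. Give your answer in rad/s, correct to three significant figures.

ω = 14.03 rad/s (from 134 rpm).
Crank pin A relative to C: A = (d + r cosθ, r sinθ); lever angle φ = atan2(r sinθ, d + r cosθ).
Differentiating tanφ: φ̇ = rω(d cosθ + r)/(d² + r² + 2dr cosθ).
d² + r² + 2dr cosθ = |CA|² = 0.0512964 m²;  d cosθ + r = +0.1912 m.
|ω_lever| = |0.0853·14.03·+0.1912| / 0.0512964 = 4.4616 rad/s.

4.46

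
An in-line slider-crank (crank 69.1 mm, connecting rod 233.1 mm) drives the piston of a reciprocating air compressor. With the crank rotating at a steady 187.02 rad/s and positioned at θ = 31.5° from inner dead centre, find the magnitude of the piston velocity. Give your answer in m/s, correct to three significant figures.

ω = 187 rad/s
For an in-line slider-crank, x = r cosθ + √(L² − r² sin²θ), so v = −rω sinθ·[1 + r cosθ/√(L² − r² sin²θ)].
With r = 0.0691 m, L = 0.2331 m, θ = 31.5°: √(L² − r² sin²θ) = 0.23029 m.
v = −0.0691·187·0.52250·[1 + 0.0691·0.85264/0.23029] = -8.4798 m/s.
|v| = 8.4798 m/s.

8.48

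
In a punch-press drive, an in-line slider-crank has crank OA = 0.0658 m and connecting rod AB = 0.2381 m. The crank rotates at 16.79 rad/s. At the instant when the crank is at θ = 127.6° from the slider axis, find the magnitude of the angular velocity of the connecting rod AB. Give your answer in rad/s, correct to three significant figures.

2.90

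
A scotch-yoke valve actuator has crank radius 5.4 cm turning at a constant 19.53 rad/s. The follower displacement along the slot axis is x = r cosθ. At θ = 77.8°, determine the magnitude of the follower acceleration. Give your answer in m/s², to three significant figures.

ω = 19.53 rad/s
x = r cosθ ⇒ ẍ = −rω² cosθ (ω constant).
|a| = rω²|cosθ| = 0.054·(19.53)²·|cos 77.8°| = 4.3526 m/s².

4.35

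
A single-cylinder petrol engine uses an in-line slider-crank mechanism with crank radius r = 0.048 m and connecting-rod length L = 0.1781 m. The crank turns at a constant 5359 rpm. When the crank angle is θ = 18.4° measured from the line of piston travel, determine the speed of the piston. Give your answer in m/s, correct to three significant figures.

10.7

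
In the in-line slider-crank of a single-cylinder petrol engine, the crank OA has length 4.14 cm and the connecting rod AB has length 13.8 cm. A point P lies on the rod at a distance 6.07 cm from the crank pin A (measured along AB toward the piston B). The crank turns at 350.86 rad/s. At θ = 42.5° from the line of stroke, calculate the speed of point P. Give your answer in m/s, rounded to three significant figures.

ω = 350.9 rad/s.  Crank-pin speed |V_A| = rω = 14.526 m/s, perpendicular to OA.
Rod angle: sinφ = −(r/L) sinθ ⇒ φ = -11.694°; ω_rod = −rω cosθ/√(L²−r²sin²θ) = -79.249 rad/s.
V_P = V_A + ω_rod × AP, with AP = 0.0607 m along the rod.
Components: V_Px = −rω sinθ − a·ω_rod·sinφ = -10.788 m/s;  V_Py = rω cosθ + a·ω_rod·cosφ = +5.9988 m/s.
|V_P| = √(V_Px² + V_Py²) = 12.344 m/s.

12.3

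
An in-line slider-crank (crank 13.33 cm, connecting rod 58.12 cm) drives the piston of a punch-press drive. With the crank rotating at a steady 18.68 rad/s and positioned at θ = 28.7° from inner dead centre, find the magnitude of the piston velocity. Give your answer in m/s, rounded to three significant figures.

ω = 18.68 rad/s
For an in-line slider-crank, x = r cosθ + √(L² − r² sin²θ), so v = −rω sinθ·[1 + r cosθ/√(L² − r² sin²θ)].
With r = 0.1333 m, L = 0.5812 m, θ = 28.7°: √(L² − r² sin²θ) = 0.57766 m.
v = −0.1333·18.68·0.48022·[1 + 0.1333·0.87715/0.57766] = -1.4378 m/s.
|v| = 1.4378 m/s.

1.44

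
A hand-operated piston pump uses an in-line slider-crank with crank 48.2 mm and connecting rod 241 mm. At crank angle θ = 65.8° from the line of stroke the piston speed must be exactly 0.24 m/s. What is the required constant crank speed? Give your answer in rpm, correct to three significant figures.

48.1

For an in-line slider-crank, |v_piston| = rω|sinθ|·[1 + r cosθ/√(L² − r² sin²θ)].
With r = 0.0482 m, L = 0.241 m, θ = 65.8°: the bracketed kinematic factor |dx/dθ| = 0.04763 m.
ω = v/|dx/dθ| = 0.24/0.04763 = 5.0388 rad/s.
N = 60ω/(2π) = 48.117 rpm.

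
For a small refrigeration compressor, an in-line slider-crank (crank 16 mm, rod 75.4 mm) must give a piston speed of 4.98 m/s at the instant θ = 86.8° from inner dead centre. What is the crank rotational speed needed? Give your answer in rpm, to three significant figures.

For an in-line slider-crank, |v_piston| = rω|sinθ|·[1 + r cosθ/√(L² − r² sin²θ)].
With r = 0.016 m, L = 0.0754 m, θ = 86.8°: the bracketed kinematic factor |dx/dθ| = 0.016169 m.
ω = v/|dx/dθ| = 4.98/0.016169 = 308 rad/s.
N = 60ω/(2π) = 2941.2 rpm.

2940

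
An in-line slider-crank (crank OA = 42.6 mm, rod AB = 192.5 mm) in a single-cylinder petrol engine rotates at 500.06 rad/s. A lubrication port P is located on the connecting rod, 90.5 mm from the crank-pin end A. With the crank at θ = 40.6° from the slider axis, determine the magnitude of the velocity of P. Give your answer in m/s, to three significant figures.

17.2

ω = 500.1 rad/s.  Crank-pin speed |V_A| = rω = 21.303 m/s, perpendicular to OA.
Rod angle: sinφ = −(r/L) sinθ ⇒ φ = -8.280°; ω_rod = −rω cosθ/√(L²−r²sin²θ) = -84.908 rad/s.
V_P = V_A + ω_rod × AP, with AP = 0.0905 m along the rod.
Components: V_Px = −rω sinθ − a·ω_rod·sinφ = -14.97 m/s;  V_Py = rω cosθ + a·ω_rod·cosφ = +8.5703 m/s.
|V_P| = √(V_Px² + V_Py²) = 17.25 m/s.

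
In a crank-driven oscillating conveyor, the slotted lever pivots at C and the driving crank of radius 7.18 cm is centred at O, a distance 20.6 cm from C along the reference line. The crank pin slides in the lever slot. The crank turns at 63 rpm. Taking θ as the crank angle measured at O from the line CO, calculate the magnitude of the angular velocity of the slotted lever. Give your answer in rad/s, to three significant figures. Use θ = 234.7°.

0.734

ω = 6.597 rad/s (from 63 rpm).
Crank pin A relative to C: A = (d + r cosθ, r sinθ); lever angle φ = atan2(r sinθ, d + r cosθ).
Differentiating tanφ: φ̇ = rω(d cosθ + r)/(d² + r² + 2dr cosθ).
d² + r² + 2dr cosθ = |CA|² = 0.0304973 m²;  d cosθ + r = -0.047239 m.
|ω_lever| = |0.0718·6.597·-0.047239| / 0.0304973 = 0.73372 rad/s.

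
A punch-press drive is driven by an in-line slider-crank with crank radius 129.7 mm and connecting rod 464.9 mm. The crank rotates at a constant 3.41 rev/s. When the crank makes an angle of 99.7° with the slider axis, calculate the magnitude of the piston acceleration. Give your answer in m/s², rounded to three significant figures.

ω = 2π·3.41 = 21.43 rad/s
x(θ) = r cosθ + √(L² − r² sin²θ); with ω constant, a = ω²·d²x/dθ².
d²x/dθ² = −r cosθ − r²(cos2θ)/√u − r⁴ sin²2θ/(4u^{3/2}),  u = L² − r² sin²θ = 0.199787 m².
Substituting r = 0.1297 m, L = 0.4649 m, θ = 99.7°: d²x/dθ² = +0.057264 m.
a = ω²·d²x/dθ² = (21.43)²·(+0.057264) = +26.288 m/s²;  |a| = 26.288 m/s².

26.3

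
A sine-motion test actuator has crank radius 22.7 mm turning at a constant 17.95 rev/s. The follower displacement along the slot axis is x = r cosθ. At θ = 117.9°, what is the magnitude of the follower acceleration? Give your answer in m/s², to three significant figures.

ω = 112.8 rad/s (from 17.95 rev/s).
x = r cosθ ⇒ ẍ = −rω² cosθ (ω constant).
|a| = rω²|cosθ| = 0.0227·(112.8)²·|cos 117.9°| = 135.11 m/s².

135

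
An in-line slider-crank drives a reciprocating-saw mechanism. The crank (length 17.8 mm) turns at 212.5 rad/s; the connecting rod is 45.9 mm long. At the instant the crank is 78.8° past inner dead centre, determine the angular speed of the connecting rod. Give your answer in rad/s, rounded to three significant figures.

17.3

ω = 212.5 rad/s
The rod makes angle φ with the slider axis where L sinφ = r sinθ; differentiating, L cosφ·φ̇ = r ω cosθ.
L cosφ = √(L² − r² sin²θ) = 0.042449 m.
|ω_rod| = r ω |cosθ| / √(L² − r² sin²θ) = 0.0178·212.5·0.19423/0.042449 = 17.308 rad/s.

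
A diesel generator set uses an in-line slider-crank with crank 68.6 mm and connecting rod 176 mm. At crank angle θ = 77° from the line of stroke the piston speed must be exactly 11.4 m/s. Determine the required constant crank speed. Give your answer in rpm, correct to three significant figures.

For an in-line slider-crank, |v_piston| = rω|sinθ|·[1 + r cosθ/√(L² − r² sin²θ)].
With r = 0.0686 m, L = 0.176 m, θ = 77°: the bracketed kinematic factor |dx/dθ| = 0.073177 m.
ω = v/|dx/dθ| = 11.4/0.073177 = 155.79 rad/s.
N = 60ω/(2π) = 1487.7 rpm.

1490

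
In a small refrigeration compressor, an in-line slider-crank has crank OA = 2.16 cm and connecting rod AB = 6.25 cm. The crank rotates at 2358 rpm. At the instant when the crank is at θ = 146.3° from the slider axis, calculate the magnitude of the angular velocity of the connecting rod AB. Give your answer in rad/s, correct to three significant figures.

72.3

ω = 246.9 rad/s (converted from 2358 rpm).
The rod makes angle φ with the slider axis where L sinφ = r sinθ; differentiating, L cosφ·φ̇ = r ω cosθ.
L cosφ = √(L² − r² sin²θ) = 0.06134 m.
|ω_rod| = r ω |cosθ| / √(L² − r² sin²θ) = 0.0216·246.9·0.83195/0.06134 = 72.34 rad/s.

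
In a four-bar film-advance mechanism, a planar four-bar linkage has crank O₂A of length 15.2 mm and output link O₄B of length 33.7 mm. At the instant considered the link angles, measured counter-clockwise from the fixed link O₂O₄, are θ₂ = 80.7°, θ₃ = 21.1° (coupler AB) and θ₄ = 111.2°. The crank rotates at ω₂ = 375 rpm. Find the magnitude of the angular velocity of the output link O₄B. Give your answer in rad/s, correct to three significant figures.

ω₂ = 39.27 rad/s (from 375 rpm).
Differentiating the loop-closure r₂e^{iθ₂}+r₃e^{iθ₃}=r₁+r₄e^{iθ₄} gives r₂ω₂e^{iθ₂}+r₃ω₃e^{iθ₃}=r₄ω₄e^{iθ₄}.
Eliminating the other unknown: ω₄ = r₂ω₂ sin(θ₂−θ₃) / [r₄ sin(θ₄−θ₃)].
Numerator sine = +0.86251; denominator sine = +1.00000.
Result = 0.0152·39.27·(+0.86251) / (0.0337·(+1.00000)) = +15.277 rad/s; magnitude 15.277 rad/s.

15.3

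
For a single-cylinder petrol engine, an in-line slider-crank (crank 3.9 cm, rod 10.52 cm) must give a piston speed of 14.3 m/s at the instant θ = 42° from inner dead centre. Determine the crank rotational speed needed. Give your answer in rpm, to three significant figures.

4070

For an in-line slider-crank, |v_piston| = rω|sinθ|·[1 + r cosθ/√(L² − r² sin²θ)].
With r = 0.039 m, L = 0.1052 m, θ = 42°: the bracketed kinematic factor |dx/dθ| = 0.033518 m.
ω = v/|dx/dθ| = 14.3/0.033518 = 426.64 rad/s.
N = 60ω/(2π) = 4074.1 rpm.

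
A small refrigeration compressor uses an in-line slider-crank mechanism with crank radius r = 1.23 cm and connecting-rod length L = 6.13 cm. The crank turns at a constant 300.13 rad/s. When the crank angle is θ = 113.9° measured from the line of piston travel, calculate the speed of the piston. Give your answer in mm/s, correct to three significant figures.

ω = 300.1 rad/s
For an in-line slider-crank, x = r cosθ + √(L² − r² sin²θ), so v = −rω sinθ·[1 + r cosθ/√(L² − r² sin²θ)].
With r = 0.0123 m, L = 0.0613 m, θ = 113.9°: √(L² − r² sin²θ) = 0.06026 m.
v = −0.0123·300.1·0.91425·[1 + 0.0123·-0.40514/0.06026] = -3.096 m/s.
|v| = 3.096 m/s = 3096 mm/s.

3100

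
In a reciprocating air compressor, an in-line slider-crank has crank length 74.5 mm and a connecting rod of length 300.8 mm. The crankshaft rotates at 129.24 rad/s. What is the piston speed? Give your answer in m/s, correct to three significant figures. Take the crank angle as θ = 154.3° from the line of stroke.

3.24

ω = 129.2 rad/s
For an in-line slider-crank, x = r cosθ + √(L² − r² sin²θ), so v = −rω sinθ·[1 + r cosθ/√(L² − r² sin²θ)].
With r = 0.0745 m, L = 0.3008 m, θ = 154.3°: √(L² − r² sin²θ) = 0.29906 m.
v = −0.0745·129.2·0.43366·[1 + 0.0745·-0.90108/0.29906] = -3.2382 m/s.
|v| = 3.2382 m/s.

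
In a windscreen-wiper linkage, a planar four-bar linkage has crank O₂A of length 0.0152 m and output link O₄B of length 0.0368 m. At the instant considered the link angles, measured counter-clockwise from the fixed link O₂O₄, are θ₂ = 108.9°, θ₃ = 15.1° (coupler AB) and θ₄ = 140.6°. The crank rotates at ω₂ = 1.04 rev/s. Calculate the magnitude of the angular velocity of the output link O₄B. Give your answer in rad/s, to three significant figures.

3.31

ω₂ = 6.535 rad/s (from 1.04 rev/s).
Differentiating the loop-closure r₂e^{iθ₂}+r₃e^{iθ₃}=r₁+r₄e^{iθ₄} gives r₂ω₂e^{iθ₂}+r₃ω₃e^{iθ₃}=r₄ω₄e^{iθ₄}.
Eliminating the other unknown: ω₄ = r₂ω₂ sin(θ₂−θ₃) / [r₄ sin(θ₄−θ₃)].
Numerator sine = +0.99780; denominator sine = +0.81412.
Result = 0.0152·6.535·(+0.99780) / (0.0368·(+0.81412)) = +3.308 rad/s; magnitude 3.308 rad/s.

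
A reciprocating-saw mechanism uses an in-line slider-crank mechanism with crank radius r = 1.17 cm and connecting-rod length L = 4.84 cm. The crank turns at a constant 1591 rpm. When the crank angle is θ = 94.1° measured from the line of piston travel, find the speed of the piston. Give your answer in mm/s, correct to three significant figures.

1910

ω = 2π·1591/60 = 166.6 rad/s
For an in-line slider-crank, x = r cosθ + √(L² − r² sin²θ), so v = −rω sinθ·[1 + r cosθ/√(L² − r² sin²θ)].
With r = 0.0117 m, L = 0.0484 m, θ = 94.1°: √(L² − r² sin²θ) = 0.046972 m.
v = −0.0117·166.6·0.99744·[1 + 0.0117·-0.07150/0.046972] = -1.9097 m/s.
|v| = 1.9097 m/s = 1909.7 mm/s.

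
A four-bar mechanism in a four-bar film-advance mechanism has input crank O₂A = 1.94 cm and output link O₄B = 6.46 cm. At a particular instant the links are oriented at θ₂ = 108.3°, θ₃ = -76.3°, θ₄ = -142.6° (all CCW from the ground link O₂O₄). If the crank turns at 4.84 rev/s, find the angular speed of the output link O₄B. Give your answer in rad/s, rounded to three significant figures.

ω₂ = 30.41 rad/s (from 4.84 rev/s).
Differentiating the loop-closure r₂e^{iθ₂}+r₃e^{iθ₃}=r₁+r₄e^{iθ₄} gives r₂ω₂e^{iθ₂}+r₃ω₃e^{iθ₃}=r₄ω₄e^{iθ₄}.
Eliminating the other unknown: ω₄ = r₂ω₂ sin(θ₂−θ₃) / [r₄ sin(θ₄−θ₃)].
Numerator sine = -0.08020; denominator sine = -0.91566.
Result = 0.0194·30.41·(-0.08020) / (0.0646·(-0.91566)) = +0.79988 rad/s; magnitude 0.79988 rad/s.

0.800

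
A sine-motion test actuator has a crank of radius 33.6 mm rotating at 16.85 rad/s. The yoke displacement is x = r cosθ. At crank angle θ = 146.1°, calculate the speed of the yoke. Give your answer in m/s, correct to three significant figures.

ω = 16.85 rad/s
x = r cosθ ⇒ ẋ = −rω sinθ.
|v| = rω|sinθ| = 0.0336·16.85·|sin 146.1°| = 0.31577 m/s.

0.316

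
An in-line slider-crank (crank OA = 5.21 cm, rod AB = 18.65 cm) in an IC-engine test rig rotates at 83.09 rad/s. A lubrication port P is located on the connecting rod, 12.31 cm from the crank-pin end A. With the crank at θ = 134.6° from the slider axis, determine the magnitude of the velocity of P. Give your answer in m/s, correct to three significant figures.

2.87

ω = 83.09 rad/s.  Crank-pin speed |V_A| = rω = 4.329 m/s, perpendicular to OA.
Rod angle: sinφ = −(r/L) sinθ ⇒ φ = -11.473°; ω_rod = −rω cosθ/√(L²−r²sin²θ) = +16.631 rad/s.
V_P = V_A + ω_rod × AP, with AP = 0.1231 m along the rod.
Components: V_Px = −rω sinθ − a·ω_rod·sinφ = -2.6751 m/s;  V_Py = rω cosθ + a·ω_rod·cosφ = -1.0333 m/s.
|V_P| = √(V_Px² + V_Py²) = 2.8678 m/s.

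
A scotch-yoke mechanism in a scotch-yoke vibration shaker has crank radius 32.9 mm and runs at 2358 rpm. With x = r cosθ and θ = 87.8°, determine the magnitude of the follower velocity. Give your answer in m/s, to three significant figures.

8.12

ω = 246.9 rad/s (from 2358 rpm).
x = r cosθ ⇒ ẋ = −rω sinθ.
|v| = rω|sinθ| = 0.0329·246.9·|sin 87.8°| = 8.118 m/s.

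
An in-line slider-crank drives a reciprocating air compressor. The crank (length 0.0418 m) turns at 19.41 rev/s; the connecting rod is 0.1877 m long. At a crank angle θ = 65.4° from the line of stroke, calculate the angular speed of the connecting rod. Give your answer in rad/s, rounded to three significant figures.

ω = 122 rad/s (converted from 19.41 rev/s).
The rod makes angle φ with the slider axis where L sinφ = r sinθ; differentiating, L cosφ·φ̇ = r ω cosθ.
L cosφ = √(L² − r² sin²θ) = 0.18381 m.
|ω_rod| = r ω |cosθ| / √(L² − r² sin²θ) = 0.0418·122·0.41628/0.18381 = 11.545 rad/s.

11.5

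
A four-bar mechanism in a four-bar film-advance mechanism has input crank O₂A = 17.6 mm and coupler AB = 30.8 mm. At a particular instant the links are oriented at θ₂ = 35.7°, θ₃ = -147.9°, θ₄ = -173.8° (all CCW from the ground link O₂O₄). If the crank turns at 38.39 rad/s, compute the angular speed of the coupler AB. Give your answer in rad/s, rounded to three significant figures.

ω₂ = 38.39 rad/s
Differentiating the loop-closure r₂e^{iθ₂}+r₃e^{iθ₃}=r₁+r₄e^{iθ₄} gives r₂ω₂e^{iθ₂}+r₃ω₃e^{iθ₃}=r₄ω₄e^{iθ₄}.
Eliminating the other unknown: ω₃ = r₂ω₂ sin(θ₄−θ₂) / [r₃ sin(θ₃−θ₄)].
Numerator sine = +0.49242; denominator sine = +0.43680.
Result = 0.0176·38.39·(+0.49242) / (0.0308·(+0.43680)) = +24.731 rad/s; magnitude 24.731 rad/s.

24.7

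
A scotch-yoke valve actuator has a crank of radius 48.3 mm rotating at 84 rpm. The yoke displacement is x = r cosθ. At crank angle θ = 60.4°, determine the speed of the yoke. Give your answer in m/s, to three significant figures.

ω = 8.796 rad/s (from 84 rpm).
x = r cosθ ⇒ ẋ = −rω sinθ.
|v| = rω|sinθ| = 0.0483·8.796·|sin 60.4°| = 0.36942 m/s.

0.369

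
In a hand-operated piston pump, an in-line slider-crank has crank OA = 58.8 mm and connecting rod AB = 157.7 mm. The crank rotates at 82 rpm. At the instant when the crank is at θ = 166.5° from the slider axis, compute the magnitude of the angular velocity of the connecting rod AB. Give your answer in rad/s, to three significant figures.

ω = 8.587 rad/s (converted from 82 rpm).
The rod makes angle φ with the slider axis where L sinφ = r sinθ; differentiating, L cosφ·φ̇ = r ω cosθ.
L cosφ = √(L² − r² sin²θ) = 0.1571 m.
|ω_rod| = r ω |cosθ| / √(L² − r² sin²θ) = 0.0588·8.587·0.97237/0.1571 = 3.1252 rad/s.

3.13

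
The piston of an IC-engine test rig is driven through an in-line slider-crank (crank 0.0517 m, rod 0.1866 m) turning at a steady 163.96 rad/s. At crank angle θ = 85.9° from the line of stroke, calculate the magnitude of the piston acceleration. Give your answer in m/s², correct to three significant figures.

297

ω = 164 rad/s
x(θ) = r cosθ + √(L² − r² sin²θ); with ω constant, a = ω²·d²x/dθ².
d²x/dθ² = −r cosθ − r²(cos2θ)/√u − r⁴ sin²2θ/(4u^{3/2}),  u = L² − r² sin²θ = 0.0321603 m².
Substituting r = 0.0517 m, L = 0.1866 m, θ = 85.9°: d²x/dθ² = +0.01105 m.
a = ω²·d²x/dθ² = (164)²·(+0.01105) = +297.04 m/s²;  |a| = 297.04 m/s².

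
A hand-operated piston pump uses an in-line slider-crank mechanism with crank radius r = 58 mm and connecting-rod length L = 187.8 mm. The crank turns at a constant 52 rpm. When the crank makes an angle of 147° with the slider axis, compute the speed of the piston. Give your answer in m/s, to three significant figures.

ω = 2π·52/60 = 5.445 rad/s
For an in-line slider-crank, x = r cosθ + √(L² − r² sin²θ), so v = −rω sinθ·[1 + r cosθ/√(L² − r² sin²θ)].
With r = 0.058 m, L = 0.1878 m, θ = 147°: √(L² − r² sin²θ) = 0.18512 m.
v = −0.058·5.445·0.54464·[1 + 0.058·-0.83867/0.18512] = -0.12682 m/s.
|v| = 0.12682 m/s.

0.127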